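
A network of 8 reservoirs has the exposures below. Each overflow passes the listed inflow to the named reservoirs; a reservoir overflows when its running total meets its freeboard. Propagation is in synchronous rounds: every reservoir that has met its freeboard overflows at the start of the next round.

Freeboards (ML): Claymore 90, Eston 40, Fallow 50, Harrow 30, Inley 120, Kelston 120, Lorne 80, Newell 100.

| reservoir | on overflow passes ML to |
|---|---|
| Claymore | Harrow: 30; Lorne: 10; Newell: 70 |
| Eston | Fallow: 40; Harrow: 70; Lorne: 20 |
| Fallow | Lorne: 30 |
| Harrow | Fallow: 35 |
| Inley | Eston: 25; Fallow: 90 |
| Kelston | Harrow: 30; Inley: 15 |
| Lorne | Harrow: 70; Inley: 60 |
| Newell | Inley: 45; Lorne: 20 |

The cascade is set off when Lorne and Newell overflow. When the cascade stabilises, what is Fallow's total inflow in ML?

35

Round 1 — Lorne, Newell overflow (initial).
  Harrow: +70 → 70 ≥ 30
  Inley: +60+45 → 105 < 120
Round 2 — Harrow overflows.
  Fallow: +35 → 35 < 50
No further overflows.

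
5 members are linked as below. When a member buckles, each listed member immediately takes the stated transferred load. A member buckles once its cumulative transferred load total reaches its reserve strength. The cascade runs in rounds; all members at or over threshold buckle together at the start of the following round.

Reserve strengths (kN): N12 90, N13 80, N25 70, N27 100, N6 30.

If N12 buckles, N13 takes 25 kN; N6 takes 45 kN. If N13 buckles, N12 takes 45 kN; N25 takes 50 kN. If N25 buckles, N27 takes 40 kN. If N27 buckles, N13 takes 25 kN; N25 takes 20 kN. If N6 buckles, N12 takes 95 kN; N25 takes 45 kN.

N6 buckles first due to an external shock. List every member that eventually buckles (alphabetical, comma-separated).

N12, N6

Round 1 — N6 buckles (initial).
  N12: +95 → 95 ≥ 90
  N25: +45 → 45 < 70
Round 2 — N12 buckles.
  N13: +25 → 25 < 80
No further bucklings.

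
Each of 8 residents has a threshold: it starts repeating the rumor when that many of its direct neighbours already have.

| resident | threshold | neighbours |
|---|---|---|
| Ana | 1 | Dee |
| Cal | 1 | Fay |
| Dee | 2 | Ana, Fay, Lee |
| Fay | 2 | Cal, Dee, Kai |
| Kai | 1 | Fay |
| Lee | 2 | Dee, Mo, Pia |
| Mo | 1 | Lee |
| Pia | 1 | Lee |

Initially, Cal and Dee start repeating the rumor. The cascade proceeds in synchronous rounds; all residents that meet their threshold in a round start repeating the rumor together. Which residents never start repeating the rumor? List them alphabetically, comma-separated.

Lee, Mo, Pia

Round 1 — Cal, Dee start repeating the rumor (initial).
Round 2 — checking thresholds:
  Ana: 1 of 1 neighbours ≥ 1, starts repeating the rumor.
  Fay: 2 of 3 neighbours ≥ 2, starts repeating the rumor.
  Lee: 1 of 3 neighbours < 2, holds.
Round 3 — checking thresholds:
  Kai: 1 of 1 neighbours ≥ 1, starts repeating the rumor.
  Lee: 1 of 3 neighbours < 2, holds.
Round 4 — no new spreads; cascade stops.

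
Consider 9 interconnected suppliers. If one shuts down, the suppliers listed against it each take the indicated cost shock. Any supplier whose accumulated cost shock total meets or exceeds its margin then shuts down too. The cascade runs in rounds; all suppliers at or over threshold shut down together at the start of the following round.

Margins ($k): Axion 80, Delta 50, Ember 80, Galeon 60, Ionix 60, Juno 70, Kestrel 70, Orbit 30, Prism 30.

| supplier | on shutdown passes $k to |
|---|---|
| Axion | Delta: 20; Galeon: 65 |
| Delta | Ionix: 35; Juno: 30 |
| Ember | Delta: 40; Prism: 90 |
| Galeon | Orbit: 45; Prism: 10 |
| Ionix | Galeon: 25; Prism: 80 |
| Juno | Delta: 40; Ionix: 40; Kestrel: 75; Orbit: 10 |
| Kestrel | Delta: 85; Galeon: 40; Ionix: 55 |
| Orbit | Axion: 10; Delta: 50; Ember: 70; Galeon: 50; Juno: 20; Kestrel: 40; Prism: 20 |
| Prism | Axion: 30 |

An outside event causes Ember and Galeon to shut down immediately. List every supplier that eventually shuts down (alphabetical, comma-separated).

Delta, Ember, Galeon, Orbit, Prism

Round 1 — Ember, Galeon shut down (initial).
  Delta: +40 → 40 < 50
  Orbit: +45 → 45 ≥ 30
  Prism: +90+10 → 100 ≥ 30
Round 2 — Orbit, Prism shut down.
  Axion: +10+30 → 40 < 80
  Delta: +50 → 90 ≥ 50
  Juno: +20 → 20 < 70
  Kestrel: +40 → 40 < 70
Round 3 — Delta shuts down.
  Ionix: +35 → 35 < 60
  Juno: +30 → 50 < 70
No further shutdowns.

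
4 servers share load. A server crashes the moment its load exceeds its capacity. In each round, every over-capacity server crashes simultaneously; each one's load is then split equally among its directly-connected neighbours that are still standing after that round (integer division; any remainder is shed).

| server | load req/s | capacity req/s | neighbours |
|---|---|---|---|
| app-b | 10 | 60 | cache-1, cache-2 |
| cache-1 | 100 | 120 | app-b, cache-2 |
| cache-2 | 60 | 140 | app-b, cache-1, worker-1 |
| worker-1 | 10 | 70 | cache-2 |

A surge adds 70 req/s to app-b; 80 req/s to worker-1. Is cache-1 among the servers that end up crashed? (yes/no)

Round 1 — app-b at 80 > 60; worker-1 at 90 > 70. app-b, worker-1 crash.
  app-b sheds 80 req/s to cache-1, cache-2: 40 each.
    cache-1: 100+40 = 140 > 120
    cache-2: 60+40 = 100 ≤ 140
  worker-1 sheds 90 req/s to cache-2: 90 each.
    cache-2: 100+90 = 190 > 140
Round 2 — cache-1, cache-2 crash.
  cache-1 sheds 140 req/s: no online neighbours, lost.
  cache-2 sheds 190 req/s: no online neighbours, lost.
No further crashes.

yes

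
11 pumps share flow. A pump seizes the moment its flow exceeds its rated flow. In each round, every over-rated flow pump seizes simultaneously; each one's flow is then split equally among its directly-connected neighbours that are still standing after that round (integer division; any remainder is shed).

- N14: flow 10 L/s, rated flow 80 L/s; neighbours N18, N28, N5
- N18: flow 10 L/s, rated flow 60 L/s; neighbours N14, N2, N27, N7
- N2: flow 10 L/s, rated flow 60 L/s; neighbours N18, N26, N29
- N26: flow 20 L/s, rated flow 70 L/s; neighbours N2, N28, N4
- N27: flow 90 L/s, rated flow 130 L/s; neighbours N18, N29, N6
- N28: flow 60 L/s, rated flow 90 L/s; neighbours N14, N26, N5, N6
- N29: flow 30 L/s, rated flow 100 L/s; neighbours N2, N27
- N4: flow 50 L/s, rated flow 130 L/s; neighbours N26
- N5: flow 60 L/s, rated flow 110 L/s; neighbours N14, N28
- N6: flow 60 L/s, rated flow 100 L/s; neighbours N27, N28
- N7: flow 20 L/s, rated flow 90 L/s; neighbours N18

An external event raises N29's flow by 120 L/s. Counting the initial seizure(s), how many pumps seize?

Round 1 — N29 at 150 > 100. N29 seizes.
  N29 sheds 150 L/s to N2, N27: 75 each.
    N2: 10+75 = 85 > 60
    N27: 90+75 = 165 > 130
Round 2 — N2, N27 seize.
  N2 sheds 85 L/s to N18, N26: 42 each (1 lost).
    N18: 10+42 = 52 ≤ 60
    N26: 20+42 = 62 ≤ 70
  N27 sheds 165 L/s to N18, N6: 82 each (1 lost).
    N18: 52+82 = 134 > 60
    N6: 60+82 = 142 > 100
Round 3 — N18, N6 seize.
  N18 sheds 134 L/s to N14, N7: 67 each.
    N14: 10+67 = 77 ≤ 80
    N7: 20+67 = 87 ≤ 90
  N6 sheds 142 L/s to N28: 142 each.
    N28: 60+142 = 202 > 90
Round 4 — N28 seizes.
  N28 sheds 202 L/s to N14, N26, N5: 67 each (1 lost).
    N14: 77+67 = 144 > 80
    N26: 62+67 = 129 > 70
    N5: 60+67 = 127 > 110
Round 5 — N14, N26, N5 seize.
  N14 sheds 144 L/s: no online neighbours, lost.
  N26 sheds 129 L/s to N4: 129 each.
    N4: 50+129 = 179 > 130
  N5 sheds 127 L/s: no online neighbours, lost.
Round 6 — N4 seizes.
  N4 sheds 179 L/s: no online neighbours, lost.
No further seizures.

10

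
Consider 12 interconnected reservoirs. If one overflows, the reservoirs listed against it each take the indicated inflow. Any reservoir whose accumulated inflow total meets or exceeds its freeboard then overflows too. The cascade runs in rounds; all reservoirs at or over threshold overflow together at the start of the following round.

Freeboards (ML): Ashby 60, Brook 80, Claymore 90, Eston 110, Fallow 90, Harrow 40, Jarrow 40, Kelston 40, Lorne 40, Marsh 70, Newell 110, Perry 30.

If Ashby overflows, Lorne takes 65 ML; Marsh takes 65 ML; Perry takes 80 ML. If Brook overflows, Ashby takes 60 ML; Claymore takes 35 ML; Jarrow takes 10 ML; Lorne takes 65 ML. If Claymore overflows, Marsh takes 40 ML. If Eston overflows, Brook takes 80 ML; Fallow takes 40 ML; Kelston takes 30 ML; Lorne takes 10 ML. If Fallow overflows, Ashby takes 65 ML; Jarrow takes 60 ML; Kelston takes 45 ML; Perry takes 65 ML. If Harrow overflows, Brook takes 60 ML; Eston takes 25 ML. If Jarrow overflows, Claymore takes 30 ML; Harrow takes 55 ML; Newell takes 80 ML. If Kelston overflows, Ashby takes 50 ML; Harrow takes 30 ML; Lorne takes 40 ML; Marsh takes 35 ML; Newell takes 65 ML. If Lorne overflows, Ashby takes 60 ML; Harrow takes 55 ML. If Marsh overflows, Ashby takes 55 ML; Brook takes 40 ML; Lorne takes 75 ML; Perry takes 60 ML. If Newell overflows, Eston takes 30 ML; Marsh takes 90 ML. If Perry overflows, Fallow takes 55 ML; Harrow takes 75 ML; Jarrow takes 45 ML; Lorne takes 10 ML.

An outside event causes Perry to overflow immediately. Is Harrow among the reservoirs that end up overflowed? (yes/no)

yes

Round 1 — Perry overflows (initial).
  Fallow: +55 → 55 < 90
  Harrow: +75 → 75 ≥ 40
  Jarrow: +45 → 45 ≥ 40
  Lorne: +10 → 10 < 40
Round 2 — Harrow, Jarrow overflow.
  Brook: +60 → 60 < 80
  Claymore: +30 → 30 < 90
  Eston: +25 → 25 < 110
  Newell: +80 → 80 < 110
No further overflows.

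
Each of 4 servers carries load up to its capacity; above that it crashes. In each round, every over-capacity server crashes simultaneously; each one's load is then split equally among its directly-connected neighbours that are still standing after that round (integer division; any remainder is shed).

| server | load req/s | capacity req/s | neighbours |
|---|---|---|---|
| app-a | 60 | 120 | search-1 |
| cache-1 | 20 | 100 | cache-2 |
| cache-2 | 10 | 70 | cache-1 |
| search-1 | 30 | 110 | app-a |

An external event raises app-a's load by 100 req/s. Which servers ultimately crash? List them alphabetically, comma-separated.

app-a, search-1

Round 1 — app-a at 160 > 120. app-a crashes.
  app-a sheds 160 req/s to search-1: 160 each.
    search-1: 30+160 = 190 > 110
Round 2 — search-1 crashes.
  search-1 sheds 190 req/s: no online neighbours, lost.
No further crashes.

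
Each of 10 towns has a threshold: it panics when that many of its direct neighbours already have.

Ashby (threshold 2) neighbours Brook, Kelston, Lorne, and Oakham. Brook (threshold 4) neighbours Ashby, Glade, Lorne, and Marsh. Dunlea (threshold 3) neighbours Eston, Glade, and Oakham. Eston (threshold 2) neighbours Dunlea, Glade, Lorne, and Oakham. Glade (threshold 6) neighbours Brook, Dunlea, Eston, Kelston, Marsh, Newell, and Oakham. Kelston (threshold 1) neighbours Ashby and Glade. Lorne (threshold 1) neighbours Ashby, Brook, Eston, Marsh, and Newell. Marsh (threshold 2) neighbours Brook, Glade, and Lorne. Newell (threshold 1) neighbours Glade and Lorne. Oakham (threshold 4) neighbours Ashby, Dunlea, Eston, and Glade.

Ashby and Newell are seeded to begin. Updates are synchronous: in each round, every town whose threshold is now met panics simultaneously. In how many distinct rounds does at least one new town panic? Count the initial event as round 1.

2

Round 1 — Ashby, Newell panic (initial).
Round 2 — checking thresholds:
  Brook: 1 of 4 neighbours < 4, not yet.
  Glade: 1 of 7 neighbours < 6, not yet.
  Kelston: 1 of 2 neighbours ≥ 1, panics.
  Lorne: 2 of 5 neighbours ≥ 1, panics.
  Oakham: 1 of 4 neighbours < 4, not yet.
Round 3 — no new panics; cascade stops.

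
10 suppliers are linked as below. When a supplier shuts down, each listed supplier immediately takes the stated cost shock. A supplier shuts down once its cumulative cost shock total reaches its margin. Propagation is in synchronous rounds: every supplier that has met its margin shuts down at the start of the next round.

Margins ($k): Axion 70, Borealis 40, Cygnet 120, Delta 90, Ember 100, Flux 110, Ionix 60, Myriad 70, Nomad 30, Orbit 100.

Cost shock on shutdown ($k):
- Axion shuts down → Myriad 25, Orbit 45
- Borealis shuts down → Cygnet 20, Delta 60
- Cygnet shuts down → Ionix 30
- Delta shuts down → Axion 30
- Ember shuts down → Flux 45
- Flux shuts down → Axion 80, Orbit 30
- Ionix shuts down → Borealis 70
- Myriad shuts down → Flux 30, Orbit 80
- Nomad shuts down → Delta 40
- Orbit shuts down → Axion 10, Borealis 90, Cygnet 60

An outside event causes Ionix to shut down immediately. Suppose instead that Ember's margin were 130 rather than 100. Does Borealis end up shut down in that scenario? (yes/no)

yes

With Ember's margin at 130:
Round 1 — Ionix shuts down (initial).
  Borealis: +70 → 70 ≥ 40
Round 2 — Borealis shuts down.
  Cygnet: +20 → 20 < 120
  Delta: +60 → 60 < 90
No further shutdowns.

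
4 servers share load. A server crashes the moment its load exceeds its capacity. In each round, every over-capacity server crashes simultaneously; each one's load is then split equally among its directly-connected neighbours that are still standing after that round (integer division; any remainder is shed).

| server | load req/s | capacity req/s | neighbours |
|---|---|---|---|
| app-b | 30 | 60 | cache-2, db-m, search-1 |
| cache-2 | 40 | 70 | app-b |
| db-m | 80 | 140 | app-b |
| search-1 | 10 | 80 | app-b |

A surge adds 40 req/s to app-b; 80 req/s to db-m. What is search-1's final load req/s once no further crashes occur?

Round 1 — app-b at 70 > 60; db-m at 160 > 140. app-b, db-m crash.
  app-b sheds 70 req/s to cache-2, search-1: 35 each.
    cache-2: 40+35 = 75 > 70
    search-1: 10+35 = 45 ≤ 80
  db-m sheds 160 req/s: no online neighbours, lost.
Round 2 — cache-2 crashes.
  cache-2 sheds 75 req/s: no online neighbours, lost.
No further crashes.

45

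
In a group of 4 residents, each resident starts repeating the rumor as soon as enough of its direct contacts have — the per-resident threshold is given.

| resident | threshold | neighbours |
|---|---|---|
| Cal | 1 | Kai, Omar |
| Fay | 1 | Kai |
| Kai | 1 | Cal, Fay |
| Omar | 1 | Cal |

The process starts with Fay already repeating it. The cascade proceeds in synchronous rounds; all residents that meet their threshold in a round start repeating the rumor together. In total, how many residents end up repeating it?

Round 1 — Fay starts repeating the rumor (initial).
Round 2 — checking thresholds:
  Kai: 1 of 2 neighbours ≥ 1, starts repeating the rumor.
Round 3 — checking thresholds:
  Cal: 1 of 2 neighbours ≥ 1, starts repeating the rumor.
Round 4 — checking thresholds:
  Omar: 1 of 1 neighbours ≥ 1, starts repeating the rumor.
Round 5 — no new spreads; cascade stops.

4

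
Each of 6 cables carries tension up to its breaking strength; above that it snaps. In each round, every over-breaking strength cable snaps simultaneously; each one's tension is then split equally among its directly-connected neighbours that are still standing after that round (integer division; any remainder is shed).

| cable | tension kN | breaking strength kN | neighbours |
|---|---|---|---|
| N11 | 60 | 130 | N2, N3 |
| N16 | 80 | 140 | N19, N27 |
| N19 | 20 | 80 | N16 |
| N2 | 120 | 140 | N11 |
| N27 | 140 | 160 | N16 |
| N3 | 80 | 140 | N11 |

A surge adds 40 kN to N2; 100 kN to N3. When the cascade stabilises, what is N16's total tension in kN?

Round 1 — N2 at 160 > 140; N3 at 180 > 140. N2, N3 snap.
  N2 sheds 160 kN to N11: 160 each.
    N11: 60+160 = 220 > 130
  N3 sheds 180 kN to N11: 180 each.
    N11: 220+180 = 400 > 130
Round 2 — N11 snaps.
  N11 sheds 400 kN: no online neighbours, lost.
No further breaks.

80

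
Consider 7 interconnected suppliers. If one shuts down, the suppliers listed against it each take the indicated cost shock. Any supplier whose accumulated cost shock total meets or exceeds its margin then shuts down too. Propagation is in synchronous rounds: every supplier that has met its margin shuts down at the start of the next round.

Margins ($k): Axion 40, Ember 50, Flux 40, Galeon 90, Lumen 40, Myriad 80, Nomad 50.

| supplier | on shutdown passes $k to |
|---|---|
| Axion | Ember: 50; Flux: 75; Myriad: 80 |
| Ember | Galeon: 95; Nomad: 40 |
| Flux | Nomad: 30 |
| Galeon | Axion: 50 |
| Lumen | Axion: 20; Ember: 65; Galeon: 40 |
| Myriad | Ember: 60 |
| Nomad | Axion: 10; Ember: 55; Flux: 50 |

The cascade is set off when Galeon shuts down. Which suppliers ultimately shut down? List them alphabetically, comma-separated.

Axion, Ember, Flux, Galeon, Myriad, Nomad

Round 1 — Galeon shuts down (initial).
  Axion: +50 → 50 ≥ 40
Round 2 — Axion shuts down.
  Ember: +50 → 50 ≥ 50
  Flux: +75 → 75 ≥ 40
  Myriad: +80 → 80 ≥ 80
Round 3 — Ember, Flux, Myriad shut down.
  Nomad: +40+30 → 70 ≥ 50
Round 4 — Nomad shuts down.
No further shutdowns.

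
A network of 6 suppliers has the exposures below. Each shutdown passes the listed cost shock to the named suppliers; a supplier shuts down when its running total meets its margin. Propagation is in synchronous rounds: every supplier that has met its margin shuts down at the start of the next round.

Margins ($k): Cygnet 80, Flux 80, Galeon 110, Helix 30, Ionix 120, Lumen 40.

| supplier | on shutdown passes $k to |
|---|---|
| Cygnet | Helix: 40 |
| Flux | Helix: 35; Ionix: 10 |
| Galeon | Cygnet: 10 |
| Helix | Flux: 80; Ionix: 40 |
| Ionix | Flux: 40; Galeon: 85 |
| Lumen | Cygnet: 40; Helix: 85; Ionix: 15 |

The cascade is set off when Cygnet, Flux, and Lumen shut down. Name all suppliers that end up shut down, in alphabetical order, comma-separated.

Round 1 — Cygnet, Flux, Lumen shut down (initial).
  Helix: +40+35+85 → 160 ≥ 30
  Ionix: +10+15 → 25 < 120
Round 2 — Helix shuts down.
  Ionix: +40 → 65 < 120
No further shutdowns.

Cygnet, Flux, Helix, Lumen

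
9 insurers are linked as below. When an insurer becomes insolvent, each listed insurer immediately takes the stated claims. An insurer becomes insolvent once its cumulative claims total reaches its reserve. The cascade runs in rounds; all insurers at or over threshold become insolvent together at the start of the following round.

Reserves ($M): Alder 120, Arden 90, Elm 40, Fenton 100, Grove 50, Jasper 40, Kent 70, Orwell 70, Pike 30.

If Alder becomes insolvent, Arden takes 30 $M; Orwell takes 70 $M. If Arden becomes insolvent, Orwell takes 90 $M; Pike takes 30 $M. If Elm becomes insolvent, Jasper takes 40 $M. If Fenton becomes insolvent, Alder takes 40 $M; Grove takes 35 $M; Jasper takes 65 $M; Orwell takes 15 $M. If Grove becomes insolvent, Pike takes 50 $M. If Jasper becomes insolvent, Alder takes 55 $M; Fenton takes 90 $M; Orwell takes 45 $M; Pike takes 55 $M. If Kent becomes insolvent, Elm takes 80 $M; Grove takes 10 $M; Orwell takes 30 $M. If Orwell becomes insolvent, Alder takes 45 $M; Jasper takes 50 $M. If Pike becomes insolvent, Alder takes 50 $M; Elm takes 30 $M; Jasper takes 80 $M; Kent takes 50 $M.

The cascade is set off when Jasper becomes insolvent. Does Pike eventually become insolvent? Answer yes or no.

Round 1 — Jasper becomes insolvent (initial).
  Alder: +55 → 55 < 120
  Fenton: +90 → 90 < 100
  Orwell: +45 → 45 < 70
  Pike: +55 → 55 ≥ 30
Round 2 — Pike becomes insolvent.
  Alder: +50 → 105 < 120
  Elm: +30 → 30 < 40
  Kent: +50 → 50 < 70
No further insolvencies.

yes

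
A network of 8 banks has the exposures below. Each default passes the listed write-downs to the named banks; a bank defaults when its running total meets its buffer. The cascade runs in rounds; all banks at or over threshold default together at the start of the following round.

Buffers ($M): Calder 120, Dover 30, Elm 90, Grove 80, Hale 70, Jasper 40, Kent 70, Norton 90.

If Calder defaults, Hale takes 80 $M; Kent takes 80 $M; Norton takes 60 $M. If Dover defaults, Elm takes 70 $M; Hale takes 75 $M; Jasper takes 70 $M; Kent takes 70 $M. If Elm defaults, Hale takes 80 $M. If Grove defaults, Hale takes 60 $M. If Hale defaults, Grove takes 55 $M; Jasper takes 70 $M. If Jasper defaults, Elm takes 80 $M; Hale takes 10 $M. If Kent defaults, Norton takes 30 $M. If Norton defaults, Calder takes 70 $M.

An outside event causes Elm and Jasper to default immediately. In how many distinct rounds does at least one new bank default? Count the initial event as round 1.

2

Round 1 — Elm, Jasper default (initial).
  Hale: +80+10 → 90 ≥ 70
Round 2 — Hale defaults.
  Grove: +55 → 55 < 80
No further defaults.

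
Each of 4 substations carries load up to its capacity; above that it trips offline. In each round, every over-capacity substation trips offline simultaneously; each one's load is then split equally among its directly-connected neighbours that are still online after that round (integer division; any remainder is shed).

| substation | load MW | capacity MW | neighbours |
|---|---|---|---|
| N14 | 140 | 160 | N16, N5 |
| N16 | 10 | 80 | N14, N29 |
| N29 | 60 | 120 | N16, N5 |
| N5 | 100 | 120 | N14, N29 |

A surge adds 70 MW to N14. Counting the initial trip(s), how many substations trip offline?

Round 1 — N14 at 210 > 160. N14 trips offline.
  N14 sheds 210 MW to N16, N5: 105 each.
    N16: 10+105 = 115 > 80
    N5: 100+105 = 205 > 120
Round 2 — N16, N5 trip offline.
  N16 sheds 115 MW to N29: 115 each.
    N29: 60+115 = 175 > 120
  N5 sheds 205 MW to N29: 205 each.
    N29: 175+205 = 380 > 120
Round 3 — N29 trips offline.
  N29 sheds 380 MW: no online neighbours, lost.
No further trips.

4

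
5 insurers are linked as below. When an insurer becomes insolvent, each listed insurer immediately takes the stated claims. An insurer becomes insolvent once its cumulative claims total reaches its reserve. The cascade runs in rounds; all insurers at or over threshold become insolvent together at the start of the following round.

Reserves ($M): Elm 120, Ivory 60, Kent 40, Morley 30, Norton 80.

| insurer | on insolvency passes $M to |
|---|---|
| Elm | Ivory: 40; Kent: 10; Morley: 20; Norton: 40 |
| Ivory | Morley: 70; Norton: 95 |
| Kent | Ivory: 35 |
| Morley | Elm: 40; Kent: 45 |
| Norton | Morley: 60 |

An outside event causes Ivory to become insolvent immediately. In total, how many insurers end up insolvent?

4

Round 1 — Ivory becomes insolvent (initial).
  Morley: +70 → 70 ≥ 30
  Norton: +95 → 95 ≥ 80
Round 2 — Morley, Norton become insolvent.
  Elm: +40 → 40 < 120
  Kent: +45 → 45 ≥ 40
Round 3 — Kent becomes insolvent.
No further insolvencies.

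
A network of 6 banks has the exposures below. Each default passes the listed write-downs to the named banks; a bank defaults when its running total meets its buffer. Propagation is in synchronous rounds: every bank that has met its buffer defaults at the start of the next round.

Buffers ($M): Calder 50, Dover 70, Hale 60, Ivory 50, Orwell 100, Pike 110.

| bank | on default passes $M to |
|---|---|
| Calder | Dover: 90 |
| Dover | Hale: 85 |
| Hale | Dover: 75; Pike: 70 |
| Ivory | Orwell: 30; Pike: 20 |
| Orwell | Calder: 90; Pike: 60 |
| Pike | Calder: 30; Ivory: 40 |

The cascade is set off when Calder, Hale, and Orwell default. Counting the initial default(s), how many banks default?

5

Round 1 — Calder, Hale, Orwell default (initial).
  Dover: +90+75 → 165 ≥ 70
  Pike: +70+60 → 130 ≥ 110
Round 2 — Dover, Pike default.
  Ivory: +40 → 40 < 50
No further defaults.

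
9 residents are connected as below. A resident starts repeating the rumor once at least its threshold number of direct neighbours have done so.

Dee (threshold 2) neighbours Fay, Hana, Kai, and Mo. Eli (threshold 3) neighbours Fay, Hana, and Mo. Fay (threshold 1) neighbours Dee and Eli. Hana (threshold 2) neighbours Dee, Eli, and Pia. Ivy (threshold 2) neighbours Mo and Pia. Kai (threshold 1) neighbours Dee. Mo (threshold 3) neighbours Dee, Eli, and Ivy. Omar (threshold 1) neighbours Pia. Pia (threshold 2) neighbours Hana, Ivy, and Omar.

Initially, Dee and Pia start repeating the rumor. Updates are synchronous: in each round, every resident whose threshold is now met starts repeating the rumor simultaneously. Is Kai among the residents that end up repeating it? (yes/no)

yes

Round 1 — Dee, Pia start repeating the rumor (initial).
Round 2 — checking thresholds:
  Fay: 1 of 2 neighbours ≥ 1, starts repeating the rumor.
  Hana: 2 of 3 neighbours ≥ 2, starts repeating the rumor.
  Ivy: 1 of 2 neighbours < 2, below threshold.
  Kai: 1 of 1 neighbours ≥ 1, starts repeating the rumor.
  Mo: 1 of 3 neighbours < 3, below threshold.
  Omar: 1 of 1 neighbours ≥ 1, starts repeating the rumor.
Round 3 — no new spreads; cascade stops.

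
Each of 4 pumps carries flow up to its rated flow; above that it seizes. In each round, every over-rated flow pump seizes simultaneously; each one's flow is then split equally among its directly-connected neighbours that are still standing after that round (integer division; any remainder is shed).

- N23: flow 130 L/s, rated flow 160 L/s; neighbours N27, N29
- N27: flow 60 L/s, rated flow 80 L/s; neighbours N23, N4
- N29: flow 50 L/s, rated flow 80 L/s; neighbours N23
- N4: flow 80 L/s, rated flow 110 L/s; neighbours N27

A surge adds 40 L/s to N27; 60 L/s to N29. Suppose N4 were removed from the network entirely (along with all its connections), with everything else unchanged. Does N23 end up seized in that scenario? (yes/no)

With N4 removed:
Round 1 — N27 at 100 > 80; N29 at 110 > 80. N27, N29 seize.
  N27 sheds 100 L/s to N23: 100 each.
    N23: 130+100 = 230 > 160
  N29 sheds 110 L/s to N23: 110 each.
    N23: 230+110 = 340 > 160
Round 2 — N23 seizes.
  N23 sheds 340 L/s: no online neighbours, lost.
No further seizures.

yes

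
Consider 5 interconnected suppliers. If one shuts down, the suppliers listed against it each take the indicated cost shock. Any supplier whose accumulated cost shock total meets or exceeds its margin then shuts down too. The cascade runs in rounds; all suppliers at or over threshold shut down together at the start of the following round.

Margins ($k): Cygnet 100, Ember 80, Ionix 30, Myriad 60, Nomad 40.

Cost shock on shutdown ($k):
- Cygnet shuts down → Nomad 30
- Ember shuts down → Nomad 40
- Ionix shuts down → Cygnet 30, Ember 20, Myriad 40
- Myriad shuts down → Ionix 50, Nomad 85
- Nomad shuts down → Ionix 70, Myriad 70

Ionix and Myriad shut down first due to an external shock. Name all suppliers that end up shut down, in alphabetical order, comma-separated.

Ionix, Myriad, Nomad

Round 1 — Ionix, Myriad shut down (initial).
  Cygnet: +30 → 30 < 100
  Ember: +20 → 20 < 80
  Nomad: +85 → 85 ≥ 40
Round 2 — Nomad shuts down.
No further shutdowns.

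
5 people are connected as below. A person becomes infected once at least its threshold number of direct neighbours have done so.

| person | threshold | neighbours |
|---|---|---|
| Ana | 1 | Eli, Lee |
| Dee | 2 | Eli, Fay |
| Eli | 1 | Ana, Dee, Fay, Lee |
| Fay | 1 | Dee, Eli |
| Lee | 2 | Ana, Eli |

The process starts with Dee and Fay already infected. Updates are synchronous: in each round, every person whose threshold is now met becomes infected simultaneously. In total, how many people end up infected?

Round 1 — Dee, Fay become infected (initial).
Round 2 — checking thresholds:
  Eli: 2 of 4 neighbours ≥ 1, becomes infected.
Round 3 — checking thresholds:
  Ana: 1 of 2 neighbours ≥ 1, becomes infected.
  Lee: 1 of 2 neighbours < 2, holds.
Round 4 — checking thresholds:
  Lee: 2 of 2 neighbours ≥ 2, becomes infected.
Round 5 — no new infections; cascade stops.

5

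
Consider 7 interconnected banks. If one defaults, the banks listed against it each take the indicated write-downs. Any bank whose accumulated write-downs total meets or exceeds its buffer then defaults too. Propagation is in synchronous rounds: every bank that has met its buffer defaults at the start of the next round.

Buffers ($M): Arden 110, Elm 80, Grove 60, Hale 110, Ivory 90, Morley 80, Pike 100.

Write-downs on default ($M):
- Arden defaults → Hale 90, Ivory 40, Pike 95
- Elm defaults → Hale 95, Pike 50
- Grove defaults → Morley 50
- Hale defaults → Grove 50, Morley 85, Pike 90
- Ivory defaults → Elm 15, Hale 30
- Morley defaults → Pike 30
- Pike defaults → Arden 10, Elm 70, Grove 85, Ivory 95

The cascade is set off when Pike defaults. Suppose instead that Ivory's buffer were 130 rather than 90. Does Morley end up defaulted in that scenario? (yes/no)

With Ivory's buffer at 130:
Round 1 — Pike defaults (initial).
  Arden: +10 → 10 < 110
  Elm: +70 → 70 < 80
  Grove: +85 → 85 ≥ 60
  Ivory: +95 → 95 < 130
Round 2 — Grove defaults.
  Morley: +50 → 50 < 80
No further defaults.

no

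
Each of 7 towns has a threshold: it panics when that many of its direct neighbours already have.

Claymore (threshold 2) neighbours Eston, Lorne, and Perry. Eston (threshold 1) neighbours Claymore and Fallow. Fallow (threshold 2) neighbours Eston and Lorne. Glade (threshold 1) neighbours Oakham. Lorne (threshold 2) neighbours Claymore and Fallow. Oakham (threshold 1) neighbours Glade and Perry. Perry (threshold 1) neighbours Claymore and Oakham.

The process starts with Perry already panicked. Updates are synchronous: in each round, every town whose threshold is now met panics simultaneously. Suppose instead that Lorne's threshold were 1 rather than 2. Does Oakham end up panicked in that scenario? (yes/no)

yes

With Lorne's threshold at 1:
Round 1 — Perry panics (initial).
Round 2 — checking thresholds:
  Claymore: 1 of 3 neighbours < 2, holds.
  Oakham: 1 of 2 neighbours ≥ 1, panics.
Round 3 — checking thresholds:
  Claymore: 1 of 3 neighbours < 2, holds.
  Glade: 1 of 1 neighbours ≥ 1, panics.
Round 4 — no new panics; cascade stops.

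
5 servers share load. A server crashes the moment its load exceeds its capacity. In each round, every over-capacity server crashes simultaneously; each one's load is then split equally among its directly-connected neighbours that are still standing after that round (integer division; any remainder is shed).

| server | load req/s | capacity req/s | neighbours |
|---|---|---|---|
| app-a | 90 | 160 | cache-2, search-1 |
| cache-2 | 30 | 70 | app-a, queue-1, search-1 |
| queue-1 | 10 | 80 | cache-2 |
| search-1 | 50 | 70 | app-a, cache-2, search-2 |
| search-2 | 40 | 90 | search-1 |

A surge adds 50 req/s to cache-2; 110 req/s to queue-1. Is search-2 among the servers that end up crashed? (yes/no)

no

Round 1 — cache-2 at 80 > 70; queue-1 at 120 > 80. cache-2, queue-1 crash.
  cache-2 sheds 80 req/s to app-a, search-1: 40 each.
    app-a: 90+40 = 130 ≤ 160
    search-1: 50+40 = 90 > 70
  queue-1 sheds 120 req/s: no online neighbours, lost.
Round 2 — search-1 crashes.
  search-1 sheds 90 req/s to app-a, search-2: 45 each.
    app-a: 130+45 = 175 > 160
    search-2: 40+45 = 85 ≤ 90
Round 3 — app-a crashes.
  app-a sheds 175 req/s: no online neighbours, lost.
No further crashes.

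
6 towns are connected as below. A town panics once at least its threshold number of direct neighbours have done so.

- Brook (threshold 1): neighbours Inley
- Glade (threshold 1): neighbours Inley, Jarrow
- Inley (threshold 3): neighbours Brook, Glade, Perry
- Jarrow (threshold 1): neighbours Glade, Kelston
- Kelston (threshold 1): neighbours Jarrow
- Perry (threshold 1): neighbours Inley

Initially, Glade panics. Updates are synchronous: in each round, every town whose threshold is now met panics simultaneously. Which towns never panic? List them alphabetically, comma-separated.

Round 1 — Glade panics (initial).
Round 2 — checking thresholds:
  Inley: 1 of 3 neighbours < 3, not yet.
  Jarrow: 1 of 2 neighbours ≥ 1, panics.
Round 3 — checking thresholds:
  Inley: 1 of 3 neighbours < 3, not yet.
  Kelston: 1 of 1 neighbours ≥ 1, panics.
Round 4 — no new panics; cascade stops.

Brook, Inley, Perry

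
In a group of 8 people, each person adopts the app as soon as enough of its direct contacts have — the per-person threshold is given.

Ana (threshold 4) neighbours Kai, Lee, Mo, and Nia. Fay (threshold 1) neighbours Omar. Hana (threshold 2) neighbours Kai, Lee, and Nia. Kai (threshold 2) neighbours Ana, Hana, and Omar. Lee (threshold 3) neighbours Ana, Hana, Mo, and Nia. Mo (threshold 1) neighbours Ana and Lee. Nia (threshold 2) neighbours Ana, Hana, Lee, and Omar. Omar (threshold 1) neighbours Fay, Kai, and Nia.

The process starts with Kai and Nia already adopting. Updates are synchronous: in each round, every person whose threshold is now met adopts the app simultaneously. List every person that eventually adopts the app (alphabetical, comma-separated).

Fay, Hana, Kai, Nia, Omar

Round 1 — Kai, Nia adopt the app (initial).
Round 2 — checking thresholds:
  Ana: 2 of 4 neighbours < 4, holds.
  Hana: 2 of 3 neighbours ≥ 2, adopts the app.
  Lee: 1 of 4 neighbours < 3, holds.
  Omar: 2 of 3 neighbours ≥ 1, adopts the app.
Round 3 — checking thresholds:
  Ana: 2 of 4 neighbours < 4, holds.
  Fay: 1 of 1 neighbours ≥ 1, adopts the app.
  Lee: 2 of 4 neighbours < 3, holds.
Round 4 — no new adoptions; cascade stops.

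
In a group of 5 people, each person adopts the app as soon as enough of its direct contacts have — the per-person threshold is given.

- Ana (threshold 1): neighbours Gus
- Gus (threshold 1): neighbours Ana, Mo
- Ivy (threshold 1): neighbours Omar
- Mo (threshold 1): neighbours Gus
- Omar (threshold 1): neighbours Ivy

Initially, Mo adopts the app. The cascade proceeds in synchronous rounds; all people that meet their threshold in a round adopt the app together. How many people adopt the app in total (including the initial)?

Round 1 — Mo adopts the app (initial).
Round 2 — checking thresholds:
  Gus: 1 of 2 neighbours ≥ 1, adopts the app.
Round 3 — checking thresholds:
  Ana: 1 of 1 neighbours ≥ 1, adopts the app.
Round 4 — no new adoptions; cascade stops.

3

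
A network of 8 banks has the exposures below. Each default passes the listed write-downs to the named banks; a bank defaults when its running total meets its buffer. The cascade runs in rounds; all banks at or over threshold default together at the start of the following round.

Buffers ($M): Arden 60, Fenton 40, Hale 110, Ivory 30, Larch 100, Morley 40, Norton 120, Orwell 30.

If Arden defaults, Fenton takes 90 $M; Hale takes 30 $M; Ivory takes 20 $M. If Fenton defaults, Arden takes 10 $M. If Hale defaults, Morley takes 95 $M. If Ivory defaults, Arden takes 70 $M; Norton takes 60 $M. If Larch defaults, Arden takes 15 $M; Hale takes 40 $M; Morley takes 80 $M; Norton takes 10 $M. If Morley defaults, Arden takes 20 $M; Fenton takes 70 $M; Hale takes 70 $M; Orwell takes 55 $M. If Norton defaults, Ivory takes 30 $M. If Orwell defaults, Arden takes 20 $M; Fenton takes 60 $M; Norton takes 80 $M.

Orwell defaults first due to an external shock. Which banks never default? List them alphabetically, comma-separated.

Arden, Hale, Ivory, Larch, Morley, Norton

Round 1 — Orwell defaults (initial).
  Arden: +20 → 20 < 60
  Fenton: +60 → 60 ≥ 40
  Norton: +80 → 80 < 120
Round 2 — Fenton defaults.
  Arden: +10 → 30 < 60
No further defaults.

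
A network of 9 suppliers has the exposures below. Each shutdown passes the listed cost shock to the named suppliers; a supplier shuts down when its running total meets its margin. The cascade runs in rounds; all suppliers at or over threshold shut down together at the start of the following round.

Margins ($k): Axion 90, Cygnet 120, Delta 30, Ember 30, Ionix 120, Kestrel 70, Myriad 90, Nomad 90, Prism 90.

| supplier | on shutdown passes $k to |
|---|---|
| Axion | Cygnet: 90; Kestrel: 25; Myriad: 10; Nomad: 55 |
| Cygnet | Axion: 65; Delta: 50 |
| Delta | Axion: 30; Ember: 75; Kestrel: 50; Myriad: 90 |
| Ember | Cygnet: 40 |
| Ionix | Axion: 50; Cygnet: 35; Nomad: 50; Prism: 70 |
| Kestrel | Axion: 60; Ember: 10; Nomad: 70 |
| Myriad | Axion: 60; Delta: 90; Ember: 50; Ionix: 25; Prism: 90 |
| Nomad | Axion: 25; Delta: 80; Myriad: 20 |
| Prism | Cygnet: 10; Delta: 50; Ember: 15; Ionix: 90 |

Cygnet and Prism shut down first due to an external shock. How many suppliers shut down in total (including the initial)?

Round 1 — Cygnet, Prism shut down (initial).
  Axion: +65 → 65 < 90
  Delta: +50+50 → 100 ≥ 30
  Ember: +15 → 15 < 30
  Ionix: +90 → 90 < 120
Round 2 — Delta shuts down.
  Axion: +30 → 95 ≥ 90
  Ember: +75 → 90 ≥ 30
  Kestrel: +50 → 50 < 70
  Myriad: +90 → 90 ≥ 90
Round 3 — Axion, Ember, Myriad shut down.
  Ionix: +25 → 115 < 120
  Kestrel: +25 → 75 ≥ 70
  Nomad: +55 → 55 < 90
Round 4 — Kestrel shuts down.
  Nomad: +70 → 125 ≥ 90
Round 5 — Nomad shuts down.
No further shutdowns.

8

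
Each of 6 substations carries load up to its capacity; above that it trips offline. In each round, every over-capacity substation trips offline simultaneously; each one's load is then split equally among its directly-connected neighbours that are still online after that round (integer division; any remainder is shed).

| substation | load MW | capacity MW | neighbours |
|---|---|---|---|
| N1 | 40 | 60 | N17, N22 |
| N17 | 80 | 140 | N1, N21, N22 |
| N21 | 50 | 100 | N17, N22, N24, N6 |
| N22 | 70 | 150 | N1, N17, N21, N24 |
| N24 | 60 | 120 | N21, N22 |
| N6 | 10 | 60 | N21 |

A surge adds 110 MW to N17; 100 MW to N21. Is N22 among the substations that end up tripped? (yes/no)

Round 1 — N17 at 190 > 140; N21 at 150 > 100. N17, N21 trip offline.
  N17 sheds 190 MW to N1, N22: 95 each.
    N1: 40+95 = 135 > 60
    N22: 70+95 = 165 > 150
  N21 sheds 150 MW to N22, N24, N6: 50 each.
    N22: 165+50 = 215 > 150
    N24: 60+50 = 110 ≤ 120
    N6: 10+50 = 60 ≤ 60
Round 2 — N1, N22 trip offline.
  N1 sheds 135 MW: no online neighbours, lost.
  N22 sheds 215 MW to N24: 215 each.
    N24: 110+215 = 325 > 120
Round 3 — N24 trips offline.
  N24 sheds 325 MW: no online neighbours, lost.
No further trips.

yes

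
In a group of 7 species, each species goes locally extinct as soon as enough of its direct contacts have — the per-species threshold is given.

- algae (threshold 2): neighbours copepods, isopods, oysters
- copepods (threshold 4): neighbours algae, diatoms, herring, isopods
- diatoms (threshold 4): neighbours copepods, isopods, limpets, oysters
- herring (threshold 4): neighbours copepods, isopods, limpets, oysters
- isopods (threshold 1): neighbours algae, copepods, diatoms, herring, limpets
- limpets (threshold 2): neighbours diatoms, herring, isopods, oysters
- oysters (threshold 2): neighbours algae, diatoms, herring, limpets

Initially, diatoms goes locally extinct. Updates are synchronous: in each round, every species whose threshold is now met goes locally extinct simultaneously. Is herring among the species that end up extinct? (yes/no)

no

Round 1 — diatoms goes locally extinct (initial).
Round 2 — checking thresholds:
  copepods: 1 of 4 neighbours < 4, below threshold.
  isopods: 1 of 5 neighbours ≥ 1, goes locally extinct.
  limpets: 1 of 4 neighbours < 2, below threshold.
  oysters: 1 of 4 neighbours < 2, below threshold.
Round 3 — checking thresholds:
  algae: 1 of 3 neighbours < 2, below threshold.
  copepods: 2 of 4 neighbours < 4, below threshold.
  herring: 1 of 4 neighbours < 4, below threshold.
  limpets: 2 of 4 neighbours ≥ 2, goes locally extinct.
  oysters: 1 of 4 neighbours < 2, below threshold.
Round 4 — checking thresholds:
  algae: 1 of 3 neighbours < 2, below threshold.
  copepods: 2 of 4 neighbours < 4, below threshold.
  herring: 2 of 4 neighbours < 4, below threshold.
  oysters: 2 of 4 neighbours ≥ 2, goes locally extinct.
Round 5 — checking thresholds:
  algae: 2 of 3 neighbours ≥ 2, goes locally extinct.
  copepods: 2 of 4 neighbours < 4, below threshold.
  herring: 3 of 4 neighbours < 4, below threshold.
Round 6 — no new extinctions; cascade stops.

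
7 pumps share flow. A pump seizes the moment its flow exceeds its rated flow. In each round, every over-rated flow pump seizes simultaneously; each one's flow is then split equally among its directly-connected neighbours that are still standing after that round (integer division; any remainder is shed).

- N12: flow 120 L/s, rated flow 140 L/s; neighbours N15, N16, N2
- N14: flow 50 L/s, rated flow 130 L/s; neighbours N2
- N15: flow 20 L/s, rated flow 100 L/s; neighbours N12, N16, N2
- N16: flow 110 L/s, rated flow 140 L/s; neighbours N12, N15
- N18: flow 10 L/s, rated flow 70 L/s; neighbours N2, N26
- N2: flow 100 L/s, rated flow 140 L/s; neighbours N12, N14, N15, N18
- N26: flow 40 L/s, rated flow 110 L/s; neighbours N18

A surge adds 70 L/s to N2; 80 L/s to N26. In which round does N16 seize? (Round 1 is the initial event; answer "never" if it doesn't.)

Round 1 — N2 at 170 > 140; N26 at 120 > 110. N2, N26 seize.
  N2 sheds 170 L/s to N12, N14, N15, N18: 42 each (2 lost).
    N12: 120+42 = 162 > 140
    N14: 50+42 = 92 ≤ 130
    N15: 20+42 = 62 ≤ 100
    N18: 10+42 = 52 ≤ 70
  N26 sheds 120 L/s to N18: 120 each.
    N18: 52+120 = 172 > 70
Round 2 — N12, N18 seize.
  N12 sheds 162 L/s to N15, N16: 81 each.
    N15: 62+81 = 143 > 100
    N16: 110+81 = 191 > 140
  N18 sheds 172 L/s: no online neighbours, lost.
Round 3 — N15, N16 seize.
  N15 sheds 143 L/s: no online neighbours, lost.
  N16 sheds 191 L/s: no online neighbours, lost.
No further seizures.

3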